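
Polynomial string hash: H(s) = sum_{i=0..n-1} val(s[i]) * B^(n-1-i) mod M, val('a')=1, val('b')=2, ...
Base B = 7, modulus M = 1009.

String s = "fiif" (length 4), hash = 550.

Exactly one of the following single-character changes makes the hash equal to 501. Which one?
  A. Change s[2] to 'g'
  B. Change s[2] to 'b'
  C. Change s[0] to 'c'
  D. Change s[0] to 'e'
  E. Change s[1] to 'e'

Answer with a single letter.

Option A: s[2]='i'->'g', delta=(7-9)*7^1 mod 1009 = 995, hash=550+995 mod 1009 = 536
Option B: s[2]='i'->'b', delta=(2-9)*7^1 mod 1009 = 960, hash=550+960 mod 1009 = 501 <-- target
Option C: s[0]='f'->'c', delta=(3-6)*7^3 mod 1009 = 989, hash=550+989 mod 1009 = 530
Option D: s[0]='f'->'e', delta=(5-6)*7^3 mod 1009 = 666, hash=550+666 mod 1009 = 207
Option E: s[1]='i'->'e', delta=(5-9)*7^2 mod 1009 = 813, hash=550+813 mod 1009 = 354

Answer: B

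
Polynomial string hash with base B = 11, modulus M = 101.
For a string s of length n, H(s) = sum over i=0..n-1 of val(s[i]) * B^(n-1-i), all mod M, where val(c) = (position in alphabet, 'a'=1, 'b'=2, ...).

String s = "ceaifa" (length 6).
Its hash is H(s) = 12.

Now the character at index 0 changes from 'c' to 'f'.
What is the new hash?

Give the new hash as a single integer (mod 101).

Answer: 82

Derivation:
val('c') = 3, val('f') = 6
Position k = 0, exponent = n-1-k = 5
B^5 mod M = 11^5 mod 101 = 57
Delta = (6 - 3) * 57 mod 101 = 70
New hash = (12 + 70) mod 101 = 82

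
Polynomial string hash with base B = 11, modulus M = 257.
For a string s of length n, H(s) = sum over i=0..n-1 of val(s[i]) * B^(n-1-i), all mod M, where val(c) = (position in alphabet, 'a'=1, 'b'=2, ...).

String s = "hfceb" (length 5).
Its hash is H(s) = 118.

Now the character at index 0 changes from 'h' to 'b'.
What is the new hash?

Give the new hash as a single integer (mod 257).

val('h') = 8, val('b') = 2
Position k = 0, exponent = n-1-k = 4
B^4 mod M = 11^4 mod 257 = 249
Delta = (2 - 8) * 249 mod 257 = 48
New hash = (118 + 48) mod 257 = 166

Answer: 166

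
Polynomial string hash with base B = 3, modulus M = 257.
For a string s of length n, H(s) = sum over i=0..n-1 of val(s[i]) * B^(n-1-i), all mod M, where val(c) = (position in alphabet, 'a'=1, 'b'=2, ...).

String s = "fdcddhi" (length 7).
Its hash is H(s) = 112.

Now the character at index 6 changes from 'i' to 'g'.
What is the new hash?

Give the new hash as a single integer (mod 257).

val('i') = 9, val('g') = 7
Position k = 6, exponent = n-1-k = 0
B^0 mod M = 3^0 mod 257 = 1
Delta = (7 - 9) * 1 mod 257 = 255
New hash = (112 + 255) mod 257 = 110

Answer: 110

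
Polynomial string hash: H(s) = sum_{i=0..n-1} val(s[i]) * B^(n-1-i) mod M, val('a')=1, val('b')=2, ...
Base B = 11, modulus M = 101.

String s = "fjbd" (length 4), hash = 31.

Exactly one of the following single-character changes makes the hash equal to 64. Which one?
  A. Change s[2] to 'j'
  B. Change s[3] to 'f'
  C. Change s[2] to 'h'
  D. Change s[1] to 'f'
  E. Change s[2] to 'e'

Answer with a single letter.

Option A: s[2]='b'->'j', delta=(10-2)*11^1 mod 101 = 88, hash=31+88 mod 101 = 18
Option B: s[3]='d'->'f', delta=(6-4)*11^0 mod 101 = 2, hash=31+2 mod 101 = 33
Option C: s[2]='b'->'h', delta=(8-2)*11^1 mod 101 = 66, hash=31+66 mod 101 = 97
Option D: s[1]='j'->'f', delta=(6-10)*11^2 mod 101 = 21, hash=31+21 mod 101 = 52
Option E: s[2]='b'->'e', delta=(5-2)*11^1 mod 101 = 33, hash=31+33 mod 101 = 64 <-- target

Answer: E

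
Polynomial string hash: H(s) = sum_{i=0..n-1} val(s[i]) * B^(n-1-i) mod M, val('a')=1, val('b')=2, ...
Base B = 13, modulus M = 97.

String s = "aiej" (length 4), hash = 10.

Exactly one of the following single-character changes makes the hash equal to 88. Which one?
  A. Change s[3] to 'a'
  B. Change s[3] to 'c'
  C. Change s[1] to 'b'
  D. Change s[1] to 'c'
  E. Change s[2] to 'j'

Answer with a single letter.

Answer: C

Derivation:
Option A: s[3]='j'->'a', delta=(1-10)*13^0 mod 97 = 88, hash=10+88 mod 97 = 1
Option B: s[3]='j'->'c', delta=(3-10)*13^0 mod 97 = 90, hash=10+90 mod 97 = 3
Option C: s[1]='i'->'b', delta=(2-9)*13^2 mod 97 = 78, hash=10+78 mod 97 = 88 <-- target
Option D: s[1]='i'->'c', delta=(3-9)*13^2 mod 97 = 53, hash=10+53 mod 97 = 63
Option E: s[2]='e'->'j', delta=(10-5)*13^1 mod 97 = 65, hash=10+65 mod 97 = 75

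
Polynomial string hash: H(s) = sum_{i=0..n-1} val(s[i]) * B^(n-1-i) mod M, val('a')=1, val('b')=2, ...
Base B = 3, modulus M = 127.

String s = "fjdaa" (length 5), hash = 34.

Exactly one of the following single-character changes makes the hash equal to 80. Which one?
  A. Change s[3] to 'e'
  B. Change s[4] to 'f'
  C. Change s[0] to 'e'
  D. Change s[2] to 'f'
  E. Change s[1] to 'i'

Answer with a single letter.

Answer: C

Derivation:
Option A: s[3]='a'->'e', delta=(5-1)*3^1 mod 127 = 12, hash=34+12 mod 127 = 46
Option B: s[4]='a'->'f', delta=(6-1)*3^0 mod 127 = 5, hash=34+5 mod 127 = 39
Option C: s[0]='f'->'e', delta=(5-6)*3^4 mod 127 = 46, hash=34+46 mod 127 = 80 <-- target
Option D: s[2]='d'->'f', delta=(6-4)*3^2 mod 127 = 18, hash=34+18 mod 127 = 52
Option E: s[1]='j'->'i', delta=(9-10)*3^3 mod 127 = 100, hash=34+100 mod 127 = 7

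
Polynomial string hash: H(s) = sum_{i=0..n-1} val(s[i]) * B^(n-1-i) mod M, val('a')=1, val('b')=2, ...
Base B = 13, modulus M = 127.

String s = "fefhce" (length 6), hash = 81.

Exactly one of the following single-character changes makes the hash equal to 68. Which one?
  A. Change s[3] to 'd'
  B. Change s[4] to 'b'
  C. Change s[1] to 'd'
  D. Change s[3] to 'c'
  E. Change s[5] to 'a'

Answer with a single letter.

Answer: B

Derivation:
Option A: s[3]='h'->'d', delta=(4-8)*13^2 mod 127 = 86, hash=81+86 mod 127 = 40
Option B: s[4]='c'->'b', delta=(2-3)*13^1 mod 127 = 114, hash=81+114 mod 127 = 68 <-- target
Option C: s[1]='e'->'d', delta=(4-5)*13^4 mod 127 = 14, hash=81+14 mod 127 = 95
Option D: s[3]='h'->'c', delta=(3-8)*13^2 mod 127 = 44, hash=81+44 mod 127 = 125
Option E: s[5]='e'->'a', delta=(1-5)*13^0 mod 127 = 123, hash=81+123 mod 127 = 77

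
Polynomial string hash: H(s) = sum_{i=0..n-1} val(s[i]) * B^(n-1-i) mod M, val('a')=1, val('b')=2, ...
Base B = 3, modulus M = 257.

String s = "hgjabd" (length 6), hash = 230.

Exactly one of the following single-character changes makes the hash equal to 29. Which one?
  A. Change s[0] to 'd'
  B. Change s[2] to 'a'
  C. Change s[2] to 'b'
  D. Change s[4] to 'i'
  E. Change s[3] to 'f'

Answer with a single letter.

Answer: A

Derivation:
Option A: s[0]='h'->'d', delta=(4-8)*3^5 mod 257 = 56, hash=230+56 mod 257 = 29 <-- target
Option B: s[2]='j'->'a', delta=(1-10)*3^3 mod 257 = 14, hash=230+14 mod 257 = 244
Option C: s[2]='j'->'b', delta=(2-10)*3^3 mod 257 = 41, hash=230+41 mod 257 = 14
Option D: s[4]='b'->'i', delta=(9-2)*3^1 mod 257 = 21, hash=230+21 mod 257 = 251
Option E: s[3]='a'->'f', delta=(6-1)*3^2 mod 257 = 45, hash=230+45 mod 257 = 18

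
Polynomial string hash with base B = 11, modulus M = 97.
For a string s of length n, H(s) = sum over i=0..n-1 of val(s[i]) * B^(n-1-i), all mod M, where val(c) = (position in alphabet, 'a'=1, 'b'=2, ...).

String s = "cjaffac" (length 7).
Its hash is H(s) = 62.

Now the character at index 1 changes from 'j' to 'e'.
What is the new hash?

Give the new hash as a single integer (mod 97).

Answer: 4

Derivation:
val('j') = 10, val('e') = 5
Position k = 1, exponent = n-1-k = 5
B^5 mod M = 11^5 mod 97 = 31
Delta = (5 - 10) * 31 mod 97 = 39
New hash = (62 + 39) mod 97 = 4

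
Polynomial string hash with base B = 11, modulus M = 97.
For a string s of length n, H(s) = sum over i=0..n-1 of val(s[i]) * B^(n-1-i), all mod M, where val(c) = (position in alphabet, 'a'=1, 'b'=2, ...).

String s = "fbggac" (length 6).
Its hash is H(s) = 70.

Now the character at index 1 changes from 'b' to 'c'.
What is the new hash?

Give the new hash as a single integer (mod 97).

Answer: 64

Derivation:
val('b') = 2, val('c') = 3
Position k = 1, exponent = n-1-k = 4
B^4 mod M = 11^4 mod 97 = 91
Delta = (3 - 2) * 91 mod 97 = 91
New hash = (70 + 91) mod 97 = 64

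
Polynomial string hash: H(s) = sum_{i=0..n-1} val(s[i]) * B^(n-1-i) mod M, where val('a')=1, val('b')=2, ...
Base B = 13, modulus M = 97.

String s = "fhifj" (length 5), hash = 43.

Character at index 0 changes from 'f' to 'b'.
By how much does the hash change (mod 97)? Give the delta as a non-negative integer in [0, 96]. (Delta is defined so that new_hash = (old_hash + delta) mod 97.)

Answer: 22

Derivation:
Delta formula: (val(new) - val(old)) * B^(n-1-k) mod M
  val('b') - val('f') = 2 - 6 = -4
  B^(n-1-k) = 13^4 mod 97 = 43
  Delta = -4 * 43 mod 97 = 22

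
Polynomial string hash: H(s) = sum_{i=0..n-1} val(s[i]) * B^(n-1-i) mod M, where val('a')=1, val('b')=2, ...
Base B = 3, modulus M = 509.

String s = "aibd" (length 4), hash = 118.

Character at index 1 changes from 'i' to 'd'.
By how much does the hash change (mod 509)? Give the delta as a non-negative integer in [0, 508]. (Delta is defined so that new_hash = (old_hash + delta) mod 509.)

Delta formula: (val(new) - val(old)) * B^(n-1-k) mod M
  val('d') - val('i') = 4 - 9 = -5
  B^(n-1-k) = 3^2 mod 509 = 9
  Delta = -5 * 9 mod 509 = 464

Answer: 464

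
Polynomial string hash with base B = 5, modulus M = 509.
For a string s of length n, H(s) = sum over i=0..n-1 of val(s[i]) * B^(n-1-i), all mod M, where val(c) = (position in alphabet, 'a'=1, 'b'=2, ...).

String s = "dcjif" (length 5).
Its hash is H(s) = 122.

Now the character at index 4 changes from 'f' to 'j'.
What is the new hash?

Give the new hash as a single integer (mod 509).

val('f') = 6, val('j') = 10
Position k = 4, exponent = n-1-k = 0
B^0 mod M = 5^0 mod 509 = 1
Delta = (10 - 6) * 1 mod 509 = 4
New hash = (122 + 4) mod 509 = 126

Answer: 126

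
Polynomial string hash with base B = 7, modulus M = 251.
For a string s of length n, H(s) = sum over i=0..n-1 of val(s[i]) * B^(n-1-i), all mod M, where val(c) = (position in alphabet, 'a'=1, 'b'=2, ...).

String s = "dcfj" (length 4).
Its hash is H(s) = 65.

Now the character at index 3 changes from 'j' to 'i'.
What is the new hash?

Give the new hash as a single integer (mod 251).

Answer: 64

Derivation:
val('j') = 10, val('i') = 9
Position k = 3, exponent = n-1-k = 0
B^0 mod M = 7^0 mod 251 = 1
Delta = (9 - 10) * 1 mod 251 = 250
New hash = (65 + 250) mod 251 = 64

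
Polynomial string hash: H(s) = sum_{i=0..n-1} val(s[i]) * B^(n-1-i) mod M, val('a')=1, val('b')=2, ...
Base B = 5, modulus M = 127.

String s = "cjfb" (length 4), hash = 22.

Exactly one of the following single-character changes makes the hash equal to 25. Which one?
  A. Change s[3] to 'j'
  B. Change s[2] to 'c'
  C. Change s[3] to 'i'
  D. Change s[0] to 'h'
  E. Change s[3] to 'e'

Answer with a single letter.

Answer: E

Derivation:
Option A: s[3]='b'->'j', delta=(10-2)*5^0 mod 127 = 8, hash=22+8 mod 127 = 30
Option B: s[2]='f'->'c', delta=(3-6)*5^1 mod 127 = 112, hash=22+112 mod 127 = 7
Option C: s[3]='b'->'i', delta=(9-2)*5^0 mod 127 = 7, hash=22+7 mod 127 = 29
Option D: s[0]='c'->'h', delta=(8-3)*5^3 mod 127 = 117, hash=22+117 mod 127 = 12
Option E: s[3]='b'->'e', delta=(5-2)*5^0 mod 127 = 3, hash=22+3 mod 127 = 25 <-- target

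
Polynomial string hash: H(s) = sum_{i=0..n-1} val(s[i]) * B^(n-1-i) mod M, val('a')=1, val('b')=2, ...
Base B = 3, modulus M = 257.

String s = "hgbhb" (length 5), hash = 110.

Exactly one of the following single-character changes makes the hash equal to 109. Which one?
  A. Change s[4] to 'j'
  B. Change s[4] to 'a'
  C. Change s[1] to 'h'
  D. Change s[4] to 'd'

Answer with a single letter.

Option A: s[4]='b'->'j', delta=(10-2)*3^0 mod 257 = 8, hash=110+8 mod 257 = 118
Option B: s[4]='b'->'a', delta=(1-2)*3^0 mod 257 = 256, hash=110+256 mod 257 = 109 <-- target
Option C: s[1]='g'->'h', delta=(8-7)*3^3 mod 257 = 27, hash=110+27 mod 257 = 137
Option D: s[4]='b'->'d', delta=(4-2)*3^0 mod 257 = 2, hash=110+2 mod 257 = 112

Answer: B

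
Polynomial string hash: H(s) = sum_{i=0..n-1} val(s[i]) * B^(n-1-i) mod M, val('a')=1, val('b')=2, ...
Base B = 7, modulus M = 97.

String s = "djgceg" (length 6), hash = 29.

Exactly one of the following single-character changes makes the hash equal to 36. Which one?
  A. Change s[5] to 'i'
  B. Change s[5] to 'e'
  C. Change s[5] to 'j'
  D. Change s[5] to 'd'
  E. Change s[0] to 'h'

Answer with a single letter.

Answer: E

Derivation:
Option A: s[5]='g'->'i', delta=(9-7)*7^0 mod 97 = 2, hash=29+2 mod 97 = 31
Option B: s[5]='g'->'e', delta=(5-7)*7^0 mod 97 = 95, hash=29+95 mod 97 = 27
Option C: s[5]='g'->'j', delta=(10-7)*7^0 mod 97 = 3, hash=29+3 mod 97 = 32
Option D: s[5]='g'->'d', delta=(4-7)*7^0 mod 97 = 94, hash=29+94 mod 97 = 26
Option E: s[0]='d'->'h', delta=(8-4)*7^5 mod 97 = 7, hash=29+7 mod 97 = 36 <-- target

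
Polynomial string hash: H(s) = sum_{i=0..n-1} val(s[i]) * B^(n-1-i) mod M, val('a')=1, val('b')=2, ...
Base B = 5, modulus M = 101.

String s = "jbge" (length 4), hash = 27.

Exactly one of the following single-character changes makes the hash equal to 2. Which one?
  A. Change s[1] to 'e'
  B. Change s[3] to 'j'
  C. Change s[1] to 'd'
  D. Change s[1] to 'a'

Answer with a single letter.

Answer: D

Derivation:
Option A: s[1]='b'->'e', delta=(5-2)*5^2 mod 101 = 75, hash=27+75 mod 101 = 1
Option B: s[3]='e'->'j', delta=(10-5)*5^0 mod 101 = 5, hash=27+5 mod 101 = 32
Option C: s[1]='b'->'d', delta=(4-2)*5^2 mod 101 = 50, hash=27+50 mod 101 = 77
Option D: s[1]='b'->'a', delta=(1-2)*5^2 mod 101 = 76, hash=27+76 mod 101 = 2 <-- target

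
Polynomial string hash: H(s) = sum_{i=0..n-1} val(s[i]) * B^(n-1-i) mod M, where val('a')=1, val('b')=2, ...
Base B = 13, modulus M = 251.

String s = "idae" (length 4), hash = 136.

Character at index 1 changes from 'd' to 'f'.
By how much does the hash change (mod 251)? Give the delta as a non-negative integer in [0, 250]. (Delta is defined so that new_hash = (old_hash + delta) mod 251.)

Delta formula: (val(new) - val(old)) * B^(n-1-k) mod M
  val('f') - val('d') = 6 - 4 = 2
  B^(n-1-k) = 13^2 mod 251 = 169
  Delta = 2 * 169 mod 251 = 87

Answer: 87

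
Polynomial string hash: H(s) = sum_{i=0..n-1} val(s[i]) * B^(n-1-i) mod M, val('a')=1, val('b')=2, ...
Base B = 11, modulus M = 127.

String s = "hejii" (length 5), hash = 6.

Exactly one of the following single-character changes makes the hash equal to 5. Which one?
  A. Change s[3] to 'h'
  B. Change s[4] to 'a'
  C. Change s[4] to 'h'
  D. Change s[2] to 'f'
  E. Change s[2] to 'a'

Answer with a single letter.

Answer: C

Derivation:
Option A: s[3]='i'->'h', delta=(8-9)*11^1 mod 127 = 116, hash=6+116 mod 127 = 122
Option B: s[4]='i'->'a', delta=(1-9)*11^0 mod 127 = 119, hash=6+119 mod 127 = 125
Option C: s[4]='i'->'h', delta=(8-9)*11^0 mod 127 = 126, hash=6+126 mod 127 = 5 <-- target
Option D: s[2]='j'->'f', delta=(6-10)*11^2 mod 127 = 24, hash=6+24 mod 127 = 30
Option E: s[2]='j'->'a', delta=(1-10)*11^2 mod 127 = 54, hash=6+54 mod 127 = 60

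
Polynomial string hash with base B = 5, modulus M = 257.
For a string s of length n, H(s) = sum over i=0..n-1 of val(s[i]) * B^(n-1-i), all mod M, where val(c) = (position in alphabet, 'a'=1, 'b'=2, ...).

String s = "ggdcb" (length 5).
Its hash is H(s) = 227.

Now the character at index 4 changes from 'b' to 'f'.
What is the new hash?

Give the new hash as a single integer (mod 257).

Answer: 231

Derivation:
val('b') = 2, val('f') = 6
Position k = 4, exponent = n-1-k = 0
B^0 mod M = 5^0 mod 257 = 1
Delta = (6 - 2) * 1 mod 257 = 4
New hash = (227 + 4) mod 257 = 231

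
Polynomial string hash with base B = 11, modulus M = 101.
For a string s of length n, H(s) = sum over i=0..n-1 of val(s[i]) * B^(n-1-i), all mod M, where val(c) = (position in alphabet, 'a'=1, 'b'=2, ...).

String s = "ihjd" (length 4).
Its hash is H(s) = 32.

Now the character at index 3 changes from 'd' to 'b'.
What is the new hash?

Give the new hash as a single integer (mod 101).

val('d') = 4, val('b') = 2
Position k = 3, exponent = n-1-k = 0
B^0 mod M = 11^0 mod 101 = 1
Delta = (2 - 4) * 1 mod 101 = 99
New hash = (32 + 99) mod 101 = 30

Answer: 30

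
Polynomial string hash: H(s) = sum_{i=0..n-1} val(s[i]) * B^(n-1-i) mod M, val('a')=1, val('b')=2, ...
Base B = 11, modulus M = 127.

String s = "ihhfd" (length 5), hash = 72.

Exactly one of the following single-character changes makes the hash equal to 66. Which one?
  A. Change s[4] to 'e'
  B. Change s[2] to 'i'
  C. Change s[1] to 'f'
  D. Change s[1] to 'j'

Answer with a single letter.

Answer: B

Derivation:
Option A: s[4]='d'->'e', delta=(5-4)*11^0 mod 127 = 1, hash=72+1 mod 127 = 73
Option B: s[2]='h'->'i', delta=(9-8)*11^2 mod 127 = 121, hash=72+121 mod 127 = 66 <-- target
Option C: s[1]='h'->'f', delta=(6-8)*11^3 mod 127 = 5, hash=72+5 mod 127 = 77
Option D: s[1]='h'->'j', delta=(10-8)*11^3 mod 127 = 122, hash=72+122 mod 127 = 67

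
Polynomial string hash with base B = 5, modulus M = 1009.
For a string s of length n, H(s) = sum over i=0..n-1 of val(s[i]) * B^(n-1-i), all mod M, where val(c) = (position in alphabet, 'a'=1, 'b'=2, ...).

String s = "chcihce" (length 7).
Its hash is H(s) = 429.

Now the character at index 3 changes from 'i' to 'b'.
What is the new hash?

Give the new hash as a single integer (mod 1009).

val('i') = 9, val('b') = 2
Position k = 3, exponent = n-1-k = 3
B^3 mod M = 5^3 mod 1009 = 125
Delta = (2 - 9) * 125 mod 1009 = 134
New hash = (429 + 134) mod 1009 = 563

Answer: 563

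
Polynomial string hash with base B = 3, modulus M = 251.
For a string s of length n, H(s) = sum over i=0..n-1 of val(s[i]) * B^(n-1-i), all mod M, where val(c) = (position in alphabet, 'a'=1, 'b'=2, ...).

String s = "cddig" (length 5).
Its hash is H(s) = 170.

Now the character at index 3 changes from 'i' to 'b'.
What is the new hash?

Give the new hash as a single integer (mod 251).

Answer: 149

Derivation:
val('i') = 9, val('b') = 2
Position k = 3, exponent = n-1-k = 1
B^1 mod M = 3^1 mod 251 = 3
Delta = (2 - 9) * 3 mod 251 = 230
New hash = (170 + 230) mod 251 = 149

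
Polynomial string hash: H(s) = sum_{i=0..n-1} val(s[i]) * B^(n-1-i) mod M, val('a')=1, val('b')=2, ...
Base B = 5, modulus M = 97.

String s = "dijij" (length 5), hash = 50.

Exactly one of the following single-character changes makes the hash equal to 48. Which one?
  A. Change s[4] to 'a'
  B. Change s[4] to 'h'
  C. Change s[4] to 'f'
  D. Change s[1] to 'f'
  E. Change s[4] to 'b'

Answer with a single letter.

Answer: B

Derivation:
Option A: s[4]='j'->'a', delta=(1-10)*5^0 mod 97 = 88, hash=50+88 mod 97 = 41
Option B: s[4]='j'->'h', delta=(8-10)*5^0 mod 97 = 95, hash=50+95 mod 97 = 48 <-- target
Option C: s[4]='j'->'f', delta=(6-10)*5^0 mod 97 = 93, hash=50+93 mod 97 = 46
Option D: s[1]='i'->'f', delta=(6-9)*5^3 mod 97 = 13, hash=50+13 mod 97 = 63
Option E: s[4]='j'->'b', delta=(2-10)*5^0 mod 97 = 89, hash=50+89 mod 97 = 42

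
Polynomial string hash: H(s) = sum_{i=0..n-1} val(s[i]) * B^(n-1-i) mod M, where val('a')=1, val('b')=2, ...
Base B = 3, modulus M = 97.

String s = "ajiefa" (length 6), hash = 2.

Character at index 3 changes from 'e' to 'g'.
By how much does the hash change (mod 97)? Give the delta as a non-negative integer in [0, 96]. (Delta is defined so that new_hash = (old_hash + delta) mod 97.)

Answer: 18

Derivation:
Delta formula: (val(new) - val(old)) * B^(n-1-k) mod M
  val('g') - val('e') = 7 - 5 = 2
  B^(n-1-k) = 3^2 mod 97 = 9
  Delta = 2 * 9 mod 97 = 18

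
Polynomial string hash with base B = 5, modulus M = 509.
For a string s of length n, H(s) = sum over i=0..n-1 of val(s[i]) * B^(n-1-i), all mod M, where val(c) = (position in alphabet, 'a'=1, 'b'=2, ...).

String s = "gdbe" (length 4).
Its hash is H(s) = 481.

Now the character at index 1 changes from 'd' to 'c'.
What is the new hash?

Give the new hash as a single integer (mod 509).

Answer: 456

Derivation:
val('d') = 4, val('c') = 3
Position k = 1, exponent = n-1-k = 2
B^2 mod M = 5^2 mod 509 = 25
Delta = (3 - 4) * 25 mod 509 = 484
New hash = (481 + 484) mod 509 = 456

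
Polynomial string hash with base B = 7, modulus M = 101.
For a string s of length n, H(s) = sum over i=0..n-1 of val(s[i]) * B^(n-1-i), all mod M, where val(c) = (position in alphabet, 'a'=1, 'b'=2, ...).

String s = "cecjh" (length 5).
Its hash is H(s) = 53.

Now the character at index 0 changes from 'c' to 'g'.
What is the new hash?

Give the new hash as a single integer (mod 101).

Answer: 62

Derivation:
val('c') = 3, val('g') = 7
Position k = 0, exponent = n-1-k = 4
B^4 mod M = 7^4 mod 101 = 78
Delta = (7 - 3) * 78 mod 101 = 9
New hash = (53 + 9) mod 101 = 62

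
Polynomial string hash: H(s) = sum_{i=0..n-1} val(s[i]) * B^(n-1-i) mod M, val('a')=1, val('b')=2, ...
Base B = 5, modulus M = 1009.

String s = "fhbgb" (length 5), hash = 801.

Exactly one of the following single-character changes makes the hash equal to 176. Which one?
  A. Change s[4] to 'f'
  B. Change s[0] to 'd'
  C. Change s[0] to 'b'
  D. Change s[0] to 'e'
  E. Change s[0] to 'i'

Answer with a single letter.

Option A: s[4]='b'->'f', delta=(6-2)*5^0 mod 1009 = 4, hash=801+4 mod 1009 = 805
Option B: s[0]='f'->'d', delta=(4-6)*5^4 mod 1009 = 768, hash=801+768 mod 1009 = 560
Option C: s[0]='f'->'b', delta=(2-6)*5^4 mod 1009 = 527, hash=801+527 mod 1009 = 319
Option D: s[0]='f'->'e', delta=(5-6)*5^4 mod 1009 = 384, hash=801+384 mod 1009 = 176 <-- target
Option E: s[0]='f'->'i', delta=(9-6)*5^4 mod 1009 = 866, hash=801+866 mod 1009 = 658

Answer: D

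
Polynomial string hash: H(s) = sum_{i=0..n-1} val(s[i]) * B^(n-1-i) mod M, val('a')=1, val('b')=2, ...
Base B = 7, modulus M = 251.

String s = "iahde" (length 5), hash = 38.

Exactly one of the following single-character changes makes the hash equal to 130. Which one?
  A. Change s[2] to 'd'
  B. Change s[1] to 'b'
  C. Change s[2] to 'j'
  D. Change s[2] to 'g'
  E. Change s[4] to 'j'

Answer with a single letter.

Option A: s[2]='h'->'d', delta=(4-8)*7^2 mod 251 = 55, hash=38+55 mod 251 = 93
Option B: s[1]='a'->'b', delta=(2-1)*7^3 mod 251 = 92, hash=38+92 mod 251 = 130 <-- target
Option C: s[2]='h'->'j', delta=(10-8)*7^2 mod 251 = 98, hash=38+98 mod 251 = 136
Option D: s[2]='h'->'g', delta=(7-8)*7^2 mod 251 = 202, hash=38+202 mod 251 = 240
Option E: s[4]='e'->'j', delta=(10-5)*7^0 mod 251 = 5, hash=38+5 mod 251 = 43

Answer: B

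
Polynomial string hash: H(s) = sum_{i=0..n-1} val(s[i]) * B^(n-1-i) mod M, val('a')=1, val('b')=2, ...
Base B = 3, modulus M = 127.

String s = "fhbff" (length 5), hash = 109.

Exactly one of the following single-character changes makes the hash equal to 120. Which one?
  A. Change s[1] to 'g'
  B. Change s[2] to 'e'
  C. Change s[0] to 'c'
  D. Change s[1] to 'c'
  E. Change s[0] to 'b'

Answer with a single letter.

Option A: s[1]='h'->'g', delta=(7-8)*3^3 mod 127 = 100, hash=109+100 mod 127 = 82
Option B: s[2]='b'->'e', delta=(5-2)*3^2 mod 127 = 27, hash=109+27 mod 127 = 9
Option C: s[0]='f'->'c', delta=(3-6)*3^4 mod 127 = 11, hash=109+11 mod 127 = 120 <-- target
Option D: s[1]='h'->'c', delta=(3-8)*3^3 mod 127 = 119, hash=109+119 mod 127 = 101
Option E: s[0]='f'->'b', delta=(2-6)*3^4 mod 127 = 57, hash=109+57 mod 127 = 39

Answer: C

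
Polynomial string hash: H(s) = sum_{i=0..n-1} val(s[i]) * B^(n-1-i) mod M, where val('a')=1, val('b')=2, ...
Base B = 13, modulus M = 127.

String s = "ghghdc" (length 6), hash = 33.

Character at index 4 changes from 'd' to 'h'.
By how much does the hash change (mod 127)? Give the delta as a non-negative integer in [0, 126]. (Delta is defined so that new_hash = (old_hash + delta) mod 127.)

Delta formula: (val(new) - val(old)) * B^(n-1-k) mod M
  val('h') - val('d') = 8 - 4 = 4
  B^(n-1-k) = 13^1 mod 127 = 13
  Delta = 4 * 13 mod 127 = 52

Answer: 52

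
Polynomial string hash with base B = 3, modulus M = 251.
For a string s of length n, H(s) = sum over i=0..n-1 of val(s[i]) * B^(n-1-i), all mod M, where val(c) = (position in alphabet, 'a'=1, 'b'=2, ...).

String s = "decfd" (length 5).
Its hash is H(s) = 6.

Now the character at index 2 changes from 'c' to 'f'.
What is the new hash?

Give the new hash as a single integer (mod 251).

Answer: 33

Derivation:
val('c') = 3, val('f') = 6
Position k = 2, exponent = n-1-k = 2
B^2 mod M = 3^2 mod 251 = 9
Delta = (6 - 3) * 9 mod 251 = 27
New hash = (6 + 27) mod 251 = 33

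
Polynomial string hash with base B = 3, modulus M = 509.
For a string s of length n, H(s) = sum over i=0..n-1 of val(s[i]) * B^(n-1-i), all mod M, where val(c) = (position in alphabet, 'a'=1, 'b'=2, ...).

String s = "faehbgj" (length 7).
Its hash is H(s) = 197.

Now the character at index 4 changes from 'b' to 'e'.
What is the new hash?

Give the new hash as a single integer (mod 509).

val('b') = 2, val('e') = 5
Position k = 4, exponent = n-1-k = 2
B^2 mod M = 3^2 mod 509 = 9
Delta = (5 - 2) * 9 mod 509 = 27
New hash = (197 + 27) mod 509 = 224

Answer: 224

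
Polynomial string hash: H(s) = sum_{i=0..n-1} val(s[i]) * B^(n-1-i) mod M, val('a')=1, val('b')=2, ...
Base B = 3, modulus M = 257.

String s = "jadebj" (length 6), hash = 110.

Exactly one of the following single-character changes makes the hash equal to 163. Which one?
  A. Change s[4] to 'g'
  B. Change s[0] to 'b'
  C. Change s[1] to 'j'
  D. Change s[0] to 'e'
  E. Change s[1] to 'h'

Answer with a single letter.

Answer: E

Derivation:
Option A: s[4]='b'->'g', delta=(7-2)*3^1 mod 257 = 15, hash=110+15 mod 257 = 125
Option B: s[0]='j'->'b', delta=(2-10)*3^5 mod 257 = 112, hash=110+112 mod 257 = 222
Option C: s[1]='a'->'j', delta=(10-1)*3^4 mod 257 = 215, hash=110+215 mod 257 = 68
Option D: s[0]='j'->'e', delta=(5-10)*3^5 mod 257 = 70, hash=110+70 mod 257 = 180
Option E: s[1]='a'->'h', delta=(8-1)*3^4 mod 257 = 53, hash=110+53 mod 257 = 163 <-- target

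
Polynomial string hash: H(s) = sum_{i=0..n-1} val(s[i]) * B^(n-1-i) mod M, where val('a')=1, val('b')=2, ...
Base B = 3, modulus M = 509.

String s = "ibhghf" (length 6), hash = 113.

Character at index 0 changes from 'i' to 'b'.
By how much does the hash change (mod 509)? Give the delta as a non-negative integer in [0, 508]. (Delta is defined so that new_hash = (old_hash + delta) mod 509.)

Answer: 335

Derivation:
Delta formula: (val(new) - val(old)) * B^(n-1-k) mod M
  val('b') - val('i') = 2 - 9 = -7
  B^(n-1-k) = 3^5 mod 509 = 243
  Delta = -7 * 243 mod 509 = 335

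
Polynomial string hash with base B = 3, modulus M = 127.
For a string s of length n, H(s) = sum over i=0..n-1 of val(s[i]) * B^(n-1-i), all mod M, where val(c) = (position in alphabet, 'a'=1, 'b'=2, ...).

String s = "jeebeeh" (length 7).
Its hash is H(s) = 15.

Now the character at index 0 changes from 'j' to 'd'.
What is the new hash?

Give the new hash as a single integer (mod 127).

val('j') = 10, val('d') = 4
Position k = 0, exponent = n-1-k = 6
B^6 mod M = 3^6 mod 127 = 94
Delta = (4 - 10) * 94 mod 127 = 71
New hash = (15 + 71) mod 127 = 86

Answer: 86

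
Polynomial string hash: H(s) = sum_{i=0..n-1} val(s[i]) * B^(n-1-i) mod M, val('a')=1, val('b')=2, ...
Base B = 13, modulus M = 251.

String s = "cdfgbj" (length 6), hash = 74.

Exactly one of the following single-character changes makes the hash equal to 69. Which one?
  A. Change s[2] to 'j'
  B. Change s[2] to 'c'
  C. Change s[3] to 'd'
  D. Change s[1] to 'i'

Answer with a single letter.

Option A: s[2]='f'->'j', delta=(10-6)*13^3 mod 251 = 3, hash=74+3 mod 251 = 77
Option B: s[2]='f'->'c', delta=(3-6)*13^3 mod 251 = 186, hash=74+186 mod 251 = 9
Option C: s[3]='g'->'d', delta=(4-7)*13^2 mod 251 = 246, hash=74+246 mod 251 = 69 <-- target
Option D: s[1]='d'->'i', delta=(9-4)*13^4 mod 251 = 237, hash=74+237 mod 251 = 60

Answer: C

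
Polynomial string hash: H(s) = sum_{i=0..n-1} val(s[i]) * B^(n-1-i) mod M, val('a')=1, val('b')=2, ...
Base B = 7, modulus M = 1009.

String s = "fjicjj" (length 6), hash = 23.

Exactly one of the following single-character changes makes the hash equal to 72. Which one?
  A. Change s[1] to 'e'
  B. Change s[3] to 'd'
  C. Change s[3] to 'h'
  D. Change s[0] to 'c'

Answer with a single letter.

Option A: s[1]='j'->'e', delta=(5-10)*7^4 mod 1009 = 103, hash=23+103 mod 1009 = 126
Option B: s[3]='c'->'d', delta=(4-3)*7^2 mod 1009 = 49, hash=23+49 mod 1009 = 72 <-- target
Option C: s[3]='c'->'h', delta=(8-3)*7^2 mod 1009 = 245, hash=23+245 mod 1009 = 268
Option D: s[0]='f'->'c', delta=(3-6)*7^5 mod 1009 = 29, hash=23+29 mod 1009 = 52

Answer: B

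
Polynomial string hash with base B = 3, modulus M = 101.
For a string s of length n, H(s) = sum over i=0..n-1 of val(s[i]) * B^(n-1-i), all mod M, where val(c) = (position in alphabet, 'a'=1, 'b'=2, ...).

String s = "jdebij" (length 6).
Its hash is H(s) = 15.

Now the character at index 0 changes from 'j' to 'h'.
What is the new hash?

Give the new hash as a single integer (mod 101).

val('j') = 10, val('h') = 8
Position k = 0, exponent = n-1-k = 5
B^5 mod M = 3^5 mod 101 = 41
Delta = (8 - 10) * 41 mod 101 = 19
New hash = (15 + 19) mod 101 = 34

Answer: 34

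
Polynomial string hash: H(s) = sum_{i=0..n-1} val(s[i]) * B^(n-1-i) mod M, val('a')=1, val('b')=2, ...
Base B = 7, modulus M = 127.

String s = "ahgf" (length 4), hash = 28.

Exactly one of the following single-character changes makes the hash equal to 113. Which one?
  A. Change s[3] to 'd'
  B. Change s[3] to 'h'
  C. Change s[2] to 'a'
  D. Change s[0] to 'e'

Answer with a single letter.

Answer: C

Derivation:
Option A: s[3]='f'->'d', delta=(4-6)*7^0 mod 127 = 125, hash=28+125 mod 127 = 26
Option B: s[3]='f'->'h', delta=(8-6)*7^0 mod 127 = 2, hash=28+2 mod 127 = 30
Option C: s[2]='g'->'a', delta=(1-7)*7^1 mod 127 = 85, hash=28+85 mod 127 = 113 <-- target
Option D: s[0]='a'->'e', delta=(5-1)*7^3 mod 127 = 102, hash=28+102 mod 127 = 3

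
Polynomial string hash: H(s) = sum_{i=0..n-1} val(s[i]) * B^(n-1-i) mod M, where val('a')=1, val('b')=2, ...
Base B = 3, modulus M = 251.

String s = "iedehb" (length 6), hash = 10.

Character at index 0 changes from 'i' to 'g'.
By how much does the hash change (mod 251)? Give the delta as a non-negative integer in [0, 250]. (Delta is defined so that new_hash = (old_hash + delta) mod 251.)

Delta formula: (val(new) - val(old)) * B^(n-1-k) mod M
  val('g') - val('i') = 7 - 9 = -2
  B^(n-1-k) = 3^5 mod 251 = 243
  Delta = -2 * 243 mod 251 = 16

Answer: 16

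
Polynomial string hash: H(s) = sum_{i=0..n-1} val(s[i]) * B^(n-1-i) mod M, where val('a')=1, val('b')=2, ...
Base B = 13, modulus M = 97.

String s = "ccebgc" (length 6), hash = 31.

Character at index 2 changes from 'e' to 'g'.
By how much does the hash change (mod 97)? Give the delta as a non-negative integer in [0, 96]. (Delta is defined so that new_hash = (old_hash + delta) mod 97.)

Answer: 29

Derivation:
Delta formula: (val(new) - val(old)) * B^(n-1-k) mod M
  val('g') - val('e') = 7 - 5 = 2
  B^(n-1-k) = 13^3 mod 97 = 63
  Delta = 2 * 63 mod 97 = 29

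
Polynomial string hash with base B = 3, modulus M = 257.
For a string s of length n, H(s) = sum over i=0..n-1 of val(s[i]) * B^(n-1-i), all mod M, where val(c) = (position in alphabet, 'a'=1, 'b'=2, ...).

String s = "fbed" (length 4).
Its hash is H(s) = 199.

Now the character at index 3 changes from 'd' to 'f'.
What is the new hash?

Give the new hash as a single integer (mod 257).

Answer: 201

Derivation:
val('d') = 4, val('f') = 6
Position k = 3, exponent = n-1-k = 0
B^0 mod M = 3^0 mod 257 = 1
Delta = (6 - 4) * 1 mod 257 = 2
New hash = (199 + 2) mod 257 = 201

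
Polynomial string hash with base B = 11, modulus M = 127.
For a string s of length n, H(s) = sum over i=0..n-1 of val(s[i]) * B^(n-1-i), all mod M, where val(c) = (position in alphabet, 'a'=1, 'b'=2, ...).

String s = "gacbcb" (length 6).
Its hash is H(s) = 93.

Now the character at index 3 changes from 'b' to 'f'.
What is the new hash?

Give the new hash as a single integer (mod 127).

Answer: 69

Derivation:
val('b') = 2, val('f') = 6
Position k = 3, exponent = n-1-k = 2
B^2 mod M = 11^2 mod 127 = 121
Delta = (6 - 2) * 121 mod 127 = 103
New hash = (93 + 103) mod 127 = 69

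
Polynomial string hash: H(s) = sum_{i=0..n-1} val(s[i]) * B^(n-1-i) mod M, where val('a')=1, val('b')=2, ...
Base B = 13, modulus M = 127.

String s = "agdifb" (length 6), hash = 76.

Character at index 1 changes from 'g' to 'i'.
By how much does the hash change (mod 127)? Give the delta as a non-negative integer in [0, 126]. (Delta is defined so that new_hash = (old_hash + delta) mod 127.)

Delta formula: (val(new) - val(old)) * B^(n-1-k) mod M
  val('i') - val('g') = 9 - 7 = 2
  B^(n-1-k) = 13^4 mod 127 = 113
  Delta = 2 * 113 mod 127 = 99

Answer: 99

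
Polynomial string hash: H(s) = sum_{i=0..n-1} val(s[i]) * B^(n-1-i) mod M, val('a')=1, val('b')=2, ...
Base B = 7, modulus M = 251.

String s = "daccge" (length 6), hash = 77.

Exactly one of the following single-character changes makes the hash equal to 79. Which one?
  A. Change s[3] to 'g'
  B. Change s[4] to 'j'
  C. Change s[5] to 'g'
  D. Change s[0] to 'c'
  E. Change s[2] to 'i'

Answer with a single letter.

Answer: C

Derivation:
Option A: s[3]='c'->'g', delta=(7-3)*7^2 mod 251 = 196, hash=77+196 mod 251 = 22
Option B: s[4]='g'->'j', delta=(10-7)*7^1 mod 251 = 21, hash=77+21 mod 251 = 98
Option C: s[5]='e'->'g', delta=(7-5)*7^0 mod 251 = 2, hash=77+2 mod 251 = 79 <-- target
Option D: s[0]='d'->'c', delta=(3-4)*7^5 mod 251 = 10, hash=77+10 mod 251 = 87
Option E: s[2]='c'->'i', delta=(9-3)*7^3 mod 251 = 50, hash=77+50 mod 251 = 127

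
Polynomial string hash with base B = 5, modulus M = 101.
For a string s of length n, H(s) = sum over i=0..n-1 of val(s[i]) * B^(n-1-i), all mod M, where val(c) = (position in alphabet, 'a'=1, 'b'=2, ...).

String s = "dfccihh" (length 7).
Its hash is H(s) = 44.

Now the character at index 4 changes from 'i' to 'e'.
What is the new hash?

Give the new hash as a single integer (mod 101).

Answer: 45

Derivation:
val('i') = 9, val('e') = 5
Position k = 4, exponent = n-1-k = 2
B^2 mod M = 5^2 mod 101 = 25
Delta = (5 - 9) * 25 mod 101 = 1
New hash = (44 + 1) mod 101 = 45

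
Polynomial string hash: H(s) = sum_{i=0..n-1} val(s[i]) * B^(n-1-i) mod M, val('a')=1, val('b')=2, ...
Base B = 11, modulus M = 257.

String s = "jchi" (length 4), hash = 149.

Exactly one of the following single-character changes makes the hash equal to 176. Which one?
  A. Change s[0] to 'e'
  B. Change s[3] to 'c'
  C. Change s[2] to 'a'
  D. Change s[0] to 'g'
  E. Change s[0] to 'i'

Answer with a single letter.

Answer: A

Derivation:
Option A: s[0]='j'->'e', delta=(5-10)*11^3 mod 257 = 27, hash=149+27 mod 257 = 176 <-- target
Option B: s[3]='i'->'c', delta=(3-9)*11^0 mod 257 = 251, hash=149+251 mod 257 = 143
Option C: s[2]='h'->'a', delta=(1-8)*11^1 mod 257 = 180, hash=149+180 mod 257 = 72
Option D: s[0]='j'->'g', delta=(7-10)*11^3 mod 257 = 119, hash=149+119 mod 257 = 11
Option E: s[0]='j'->'i', delta=(9-10)*11^3 mod 257 = 211, hash=149+211 mod 257 = 103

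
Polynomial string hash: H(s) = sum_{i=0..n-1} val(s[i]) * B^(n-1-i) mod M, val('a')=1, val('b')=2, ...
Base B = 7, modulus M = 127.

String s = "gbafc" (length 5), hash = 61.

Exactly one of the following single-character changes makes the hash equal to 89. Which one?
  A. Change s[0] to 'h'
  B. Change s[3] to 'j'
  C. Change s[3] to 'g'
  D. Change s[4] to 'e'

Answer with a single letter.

Option A: s[0]='g'->'h', delta=(8-7)*7^4 mod 127 = 115, hash=61+115 mod 127 = 49
Option B: s[3]='f'->'j', delta=(10-6)*7^1 mod 127 = 28, hash=61+28 mod 127 = 89 <-- target
Option C: s[3]='f'->'g', delta=(7-6)*7^1 mod 127 = 7, hash=61+7 mod 127 = 68
Option D: s[4]='c'->'e', delta=(5-3)*7^0 mod 127 = 2, hash=61+2 mod 127 = 63

Answer: B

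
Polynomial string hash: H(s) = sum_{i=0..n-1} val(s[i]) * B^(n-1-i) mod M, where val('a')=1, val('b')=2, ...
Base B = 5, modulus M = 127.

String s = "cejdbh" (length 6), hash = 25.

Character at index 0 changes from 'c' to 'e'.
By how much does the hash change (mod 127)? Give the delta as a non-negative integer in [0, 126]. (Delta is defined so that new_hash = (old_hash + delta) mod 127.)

Delta formula: (val(new) - val(old)) * B^(n-1-k) mod M
  val('e') - val('c') = 5 - 3 = 2
  B^(n-1-k) = 5^5 mod 127 = 77
  Delta = 2 * 77 mod 127 = 27

Answer: 27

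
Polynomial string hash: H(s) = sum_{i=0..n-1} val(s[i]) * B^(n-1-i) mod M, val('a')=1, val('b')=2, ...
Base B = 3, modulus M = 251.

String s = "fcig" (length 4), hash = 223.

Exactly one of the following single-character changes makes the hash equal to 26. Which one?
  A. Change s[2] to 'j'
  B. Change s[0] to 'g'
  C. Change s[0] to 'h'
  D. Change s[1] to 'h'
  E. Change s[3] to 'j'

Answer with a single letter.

Answer: C

Derivation:
Option A: s[2]='i'->'j', delta=(10-9)*3^1 mod 251 = 3, hash=223+3 mod 251 = 226
Option B: s[0]='f'->'g', delta=(7-6)*3^3 mod 251 = 27, hash=223+27 mod 251 = 250
Option C: s[0]='f'->'h', delta=(8-6)*3^3 mod 251 = 54, hash=223+54 mod 251 = 26 <-- target
Option D: s[1]='c'->'h', delta=(8-3)*3^2 mod 251 = 45, hash=223+45 mod 251 = 17
Option E: s[3]='g'->'j', delta=(10-7)*3^0 mod 251 = 3, hash=223+3 mod 251 = 226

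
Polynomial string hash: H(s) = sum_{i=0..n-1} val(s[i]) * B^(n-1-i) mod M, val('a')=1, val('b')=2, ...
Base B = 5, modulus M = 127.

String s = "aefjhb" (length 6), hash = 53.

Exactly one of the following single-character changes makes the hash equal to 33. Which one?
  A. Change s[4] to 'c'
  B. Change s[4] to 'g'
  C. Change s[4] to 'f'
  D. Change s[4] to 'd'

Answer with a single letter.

Answer: D

Derivation:
Option A: s[4]='h'->'c', delta=(3-8)*5^1 mod 127 = 102, hash=53+102 mod 127 = 28
Option B: s[4]='h'->'g', delta=(7-8)*5^1 mod 127 = 122, hash=53+122 mod 127 = 48
Option C: s[4]='h'->'f', delta=(6-8)*5^1 mod 127 = 117, hash=53+117 mod 127 = 43
Option D: s[4]='h'->'d', delta=(4-8)*5^1 mod 127 = 107, hash=53+107 mod 127 = 33 <-- target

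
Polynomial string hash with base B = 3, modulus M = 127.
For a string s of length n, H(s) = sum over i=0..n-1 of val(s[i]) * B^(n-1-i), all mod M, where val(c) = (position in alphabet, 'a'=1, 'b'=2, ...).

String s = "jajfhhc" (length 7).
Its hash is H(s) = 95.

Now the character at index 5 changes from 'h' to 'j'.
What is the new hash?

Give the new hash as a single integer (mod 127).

val('h') = 8, val('j') = 10
Position k = 5, exponent = n-1-k = 1
B^1 mod M = 3^1 mod 127 = 3
Delta = (10 - 8) * 3 mod 127 = 6
New hash = (95 + 6) mod 127 = 101

Answer: 101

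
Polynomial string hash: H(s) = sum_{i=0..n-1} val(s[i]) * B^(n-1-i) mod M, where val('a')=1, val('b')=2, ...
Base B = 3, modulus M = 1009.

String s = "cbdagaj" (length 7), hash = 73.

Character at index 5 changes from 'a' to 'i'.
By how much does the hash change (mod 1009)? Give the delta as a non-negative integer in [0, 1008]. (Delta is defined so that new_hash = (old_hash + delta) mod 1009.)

Answer: 24

Derivation:
Delta formula: (val(new) - val(old)) * B^(n-1-k) mod M
  val('i') - val('a') = 9 - 1 = 8
  B^(n-1-k) = 3^1 mod 1009 = 3
  Delta = 8 * 3 mod 1009 = 24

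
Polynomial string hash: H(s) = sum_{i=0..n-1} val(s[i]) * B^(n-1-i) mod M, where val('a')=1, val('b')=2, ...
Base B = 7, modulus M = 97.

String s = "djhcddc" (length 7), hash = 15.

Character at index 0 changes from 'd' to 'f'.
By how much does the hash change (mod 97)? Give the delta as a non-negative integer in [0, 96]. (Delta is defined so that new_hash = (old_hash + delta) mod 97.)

Answer: 73

Derivation:
Delta formula: (val(new) - val(old)) * B^(n-1-k) mod M
  val('f') - val('d') = 6 - 4 = 2
  B^(n-1-k) = 7^6 mod 97 = 85
  Delta = 2 * 85 mod 97 = 73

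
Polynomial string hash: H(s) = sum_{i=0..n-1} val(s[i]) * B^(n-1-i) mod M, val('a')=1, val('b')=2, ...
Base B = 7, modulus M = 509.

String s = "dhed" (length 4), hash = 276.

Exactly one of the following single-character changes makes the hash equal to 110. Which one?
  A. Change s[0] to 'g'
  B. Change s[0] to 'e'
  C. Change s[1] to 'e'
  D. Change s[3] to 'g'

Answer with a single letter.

Answer: B

Derivation:
Option A: s[0]='d'->'g', delta=(7-4)*7^3 mod 509 = 11, hash=276+11 mod 509 = 287
Option B: s[0]='d'->'e', delta=(5-4)*7^3 mod 509 = 343, hash=276+343 mod 509 = 110 <-- target
Option C: s[1]='h'->'e', delta=(5-8)*7^2 mod 509 = 362, hash=276+362 mod 509 = 129
Option D: s[3]='d'->'g', delta=(7-4)*7^0 mod 509 = 3, hash=276+3 mod 509 = 279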